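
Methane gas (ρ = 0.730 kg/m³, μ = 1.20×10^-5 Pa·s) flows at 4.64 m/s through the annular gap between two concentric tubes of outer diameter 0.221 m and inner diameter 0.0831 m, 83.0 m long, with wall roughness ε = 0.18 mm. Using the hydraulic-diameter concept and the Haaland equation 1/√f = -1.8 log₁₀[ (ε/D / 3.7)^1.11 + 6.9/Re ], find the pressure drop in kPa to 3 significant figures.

Hydraulic diameter D_h = 4A/P = D_o - D_i = 0.221 - 0.0831 = 0.1379 m.
Re = ρVD_h/μ = 0.73·4.64·0.1379/1.2e-05 = 3.892e+04.
ε/D_h = 0.00018/0.1379 = 0.00131; Haaland gives 1/√f = -1.8 log₁₀[0.000147+0.000177] = 6.28, so f = 0.02536.
ΔP = f(L/D_h)(ρV²/2) = 0.02536·83/0.1379·7.858 = 119.9 Pa.
ΔP = 0.120 kPa.

ΔP ≈ 0.120 kPa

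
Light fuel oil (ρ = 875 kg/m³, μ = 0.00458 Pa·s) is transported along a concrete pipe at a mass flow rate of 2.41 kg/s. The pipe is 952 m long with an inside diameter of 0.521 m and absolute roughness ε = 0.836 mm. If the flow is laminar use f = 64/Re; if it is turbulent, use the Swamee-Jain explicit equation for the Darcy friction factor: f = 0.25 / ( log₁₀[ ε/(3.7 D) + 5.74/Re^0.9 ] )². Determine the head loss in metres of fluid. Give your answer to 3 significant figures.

h_f ≈ 7.74×10^-4 m

A = πD²/4 = π(0.521)²/4 = 0.2132 m²; mean velocity V = ṁ/(ρA) = 2.41/(875 · 0.2132) = 0.01292 m/s.
Reynolds number Re = ρVD/μ = 875 · 0.01292 · 0.521 / 0.00458 = 1286.
Re < 2300 → laminar flow, so f = 64/Re = 64/1286 = 0.04977 (the turbulent correlation is not needed).
Darcy-Weisbach: ΔP = f(L/D)(ρV²/2) = 0.04977·(952/0.521)·(875·0.01292²/2) = 0.04977·1827·0.07302 = 6.641 Pa.
Head loss h_f = ΔP/(ρg) = 6.641/(875·9.81) = 7.74×10^-4 m.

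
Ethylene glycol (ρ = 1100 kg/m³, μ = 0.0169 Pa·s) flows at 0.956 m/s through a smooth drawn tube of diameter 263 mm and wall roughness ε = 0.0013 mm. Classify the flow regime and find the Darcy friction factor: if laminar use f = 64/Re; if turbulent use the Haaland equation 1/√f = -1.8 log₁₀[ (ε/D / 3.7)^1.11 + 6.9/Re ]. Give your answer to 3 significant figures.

Re = ρVD/μ = 1100·0.956·0.263/0.0169 = 1.637e+04.
Re > 4000 → turbulent. ε/D = 1.3e-06/0.263 = 4.94e-06; Haaland: 1/√f = -1.8 log₁₀[3.02e-07 + 0.000422] = 6.075, so f = 0.0271.

f ≈ 0.0271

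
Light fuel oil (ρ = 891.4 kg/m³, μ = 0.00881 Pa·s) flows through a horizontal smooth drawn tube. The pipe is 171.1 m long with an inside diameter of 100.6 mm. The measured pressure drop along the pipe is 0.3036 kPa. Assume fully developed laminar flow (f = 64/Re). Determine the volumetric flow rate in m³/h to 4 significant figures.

For laminar flow, f = 64/Re with Re = ρVD/μ, so Darcy-Weisbach reduces to ΔP = 32μLV/D². Solving for V: V = ΔP·D²/(32μL) = 303.6·(0.1006)²/(32·0.00881·171.1) = 0.0637 m/s.
Check: Re = ρVD/μ = 891.4·0.0637·0.1006/0.00881 = 648.4 < 2300, so the laminar assumption holds.
Q = V·A = 0.0637·(π/4·0.1006²) = 0.0005063 m³/s = 1.823 m³/h.

Q ≈ 1.823 m³/h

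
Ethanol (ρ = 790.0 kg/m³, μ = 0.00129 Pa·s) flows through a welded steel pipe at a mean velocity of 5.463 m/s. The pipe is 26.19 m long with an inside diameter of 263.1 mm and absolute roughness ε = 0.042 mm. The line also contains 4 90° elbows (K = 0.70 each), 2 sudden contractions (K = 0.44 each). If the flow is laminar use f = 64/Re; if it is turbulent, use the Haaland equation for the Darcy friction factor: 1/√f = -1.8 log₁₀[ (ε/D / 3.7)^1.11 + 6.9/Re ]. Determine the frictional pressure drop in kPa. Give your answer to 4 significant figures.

Reynolds number Re = ρVD/μ = 790 · 5.463 · 0.2631 / 0.00129 = 8.802e+05.
Re > 4000 → turbulent. Relative roughness ε/D = 4.2e-05/0.2631 = 0.00016. Haaland: 1/√f = -1.8 log₁₀[(0.00016/3.7)^1.11 + 6.9/8.802e+05] = -1.8 log₁₀[1.43e-05 + 7.84e-06] = 8.379, so f = 0.01424.
Total minor-loss coefficient ΣK = 4·0.7 + 2·0.44 = 3.68.
ΔP = [f·L/D + ΣK]·(ρV²/2) = [0.01424·26.19/0.2631 + 3.68]·(790·5.463²/2) = [1.418 + 3.68]·1.179e+04 = 6.009e+04 Pa.
ΔP = 6.009e+04 Pa = 60.09 kPa.

ΔP ≈ 60.09 kPa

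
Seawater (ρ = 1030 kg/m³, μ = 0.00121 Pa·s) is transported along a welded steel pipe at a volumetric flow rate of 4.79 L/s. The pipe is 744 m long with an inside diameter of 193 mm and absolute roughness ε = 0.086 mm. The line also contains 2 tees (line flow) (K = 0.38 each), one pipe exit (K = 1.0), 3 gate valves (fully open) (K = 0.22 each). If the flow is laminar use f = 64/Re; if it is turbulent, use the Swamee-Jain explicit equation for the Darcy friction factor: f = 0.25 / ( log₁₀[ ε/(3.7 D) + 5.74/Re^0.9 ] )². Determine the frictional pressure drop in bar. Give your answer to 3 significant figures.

Q = 4.79 L/s = 4.79/1000 = 0.00479 m³/s.
Cross-sectional area A = πD²/4 = π(0.193)²/4 = 0.02926 m²; mean velocity V = Q/A = 0.00479/0.02926 = 0.1637 m/s.
Reynolds number Re = ρVD/μ = 1030 · 0.1637 · 0.193 / 0.00121 = 2.69e+04.
Re > 4000 → turbulent. Relative roughness ε/D = 8.6e-05/0.193 = 0.000446. Swamee-Jain: f = 0.25/(log₁₀[0.000446/3.7 + 5.74/2.69e+04^0.9])² = 0.25/(log₁₀[0.00012 + 0.000592])² = 0.25/(-3.147)² = 0.02524.
Total minor-loss coefficient ΣK = 2·0.38 + 1·1 + 3·0.22 = 2.42.
ΔP = [f·L/D + ΣK]·(ρV²/2) = [0.02524·744/0.193 + 2.42]·(1030·0.1637²/2) = [97.29 + 2.42]·13.81 = 1377 Pa.
ΔP = 1377 Pa = 0.0138 bar.

ΔP ≈ 0.0138 bar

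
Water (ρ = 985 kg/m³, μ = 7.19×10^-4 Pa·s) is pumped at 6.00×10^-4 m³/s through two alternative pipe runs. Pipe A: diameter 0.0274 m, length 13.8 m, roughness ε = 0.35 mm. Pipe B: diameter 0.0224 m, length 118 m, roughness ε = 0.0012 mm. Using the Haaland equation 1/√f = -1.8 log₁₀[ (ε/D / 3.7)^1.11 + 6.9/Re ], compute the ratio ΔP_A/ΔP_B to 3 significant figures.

ΔP_A/ΔP_B ≈ 0.0859

Pipe A: V = Q/A = 0.0006/0.0005896 = 1.018 m/s; Re = 3.82e+04; ε/D = 0.0128; Haaland → f = 0.04258; ΔP_A = f(L/D)(ρV²/2) = 1.094e+04 Pa.
Pipe B: V = Q/A = 0.0006/0.0003941 = 1.523 m/s; Re = 4.672e+04; ε/D = 5.36e-05; Haaland → f = 0.02117; ΔP_B = f(L/D)(ρV²/2) = 1.273e+05 Pa.
ΔP_A/ΔP_B = 1.094e+04/1.273e+05 = 0.0859.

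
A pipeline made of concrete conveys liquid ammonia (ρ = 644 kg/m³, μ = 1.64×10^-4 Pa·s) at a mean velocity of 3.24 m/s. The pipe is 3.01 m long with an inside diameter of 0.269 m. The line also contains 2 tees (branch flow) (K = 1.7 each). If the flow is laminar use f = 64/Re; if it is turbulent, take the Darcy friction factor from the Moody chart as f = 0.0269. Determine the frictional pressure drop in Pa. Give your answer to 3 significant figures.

Reynolds number Re = ρVD/μ = 644 · 3.24 · 0.269 / 0.000164 = 3.422e+06.
Re > 4000 → turbulent; use the Moody-chart value f = 0.0269.
Total minor-loss coefficient ΣK = 2·1.7 = 3.4.
ΔP = [f·L/D + ΣK]·(ρV²/2) = [0.0269·3.01/0.269 + 3.4]·(644·3.24²/2) = [0.301 + 3.4]·3380 = 1.251e+04 Pa.

ΔP ≈ 12500 Pa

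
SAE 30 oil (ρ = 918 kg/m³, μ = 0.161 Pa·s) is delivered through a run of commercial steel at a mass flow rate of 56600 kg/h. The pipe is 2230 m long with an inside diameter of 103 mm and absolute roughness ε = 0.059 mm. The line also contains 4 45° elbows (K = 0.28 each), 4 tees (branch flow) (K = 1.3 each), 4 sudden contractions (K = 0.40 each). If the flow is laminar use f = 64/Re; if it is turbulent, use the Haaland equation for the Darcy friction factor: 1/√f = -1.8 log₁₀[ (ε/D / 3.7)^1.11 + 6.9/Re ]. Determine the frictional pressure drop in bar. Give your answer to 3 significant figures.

ΔP ≈ 22.4 bar

ṁ = 56600 kg/h = 56600/3600 = 15.72 kg/s.
A = πD²/4 = π(0.103)²/4 = 0.008332 m²; mean velocity V = ṁ/(ρA) = 15.72/(918 · 0.008332) = 2.055 m/s.
Reynolds number Re = ρVD/μ = 918 · 2.055 · 0.103 / 0.161 = 1207.
Re < 2300 → laminar flow, so f = 64/Re = 64/1207 = 0.05302 (the turbulent correlation is not needed).
Total minor-loss coefficient ΣK = 4·0.28 + 4·1.3 + 4·0.4 = 7.92.
ΔP = [f·L/D + ΣK]·(ρV²/2) = [0.05302·2230/0.103 + 7.92]·(918·2.055²/2) = [1148 + 7.92]·1939 = 2.241e+06 Pa.
ΔP = 2.241e+06 Pa = 22.4 bar.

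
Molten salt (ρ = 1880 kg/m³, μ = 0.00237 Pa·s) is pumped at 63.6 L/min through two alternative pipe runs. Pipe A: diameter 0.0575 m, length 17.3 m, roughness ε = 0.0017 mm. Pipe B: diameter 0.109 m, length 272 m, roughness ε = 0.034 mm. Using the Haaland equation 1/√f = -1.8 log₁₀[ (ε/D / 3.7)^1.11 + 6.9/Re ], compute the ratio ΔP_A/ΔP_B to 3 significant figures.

Pipe A: V = Q/A = 0.00106/0.002597 = 0.4082 m/s; Re = 1.862e+04; ε/D = 2.96e-05; Haaland → f = 0.02626; ΔP_A = f(L/D)(ρV²/2) = 1237 Pa.
Pipe B: V = Q/A = 0.00106/0.009331 = 0.1136 m/s; Re = 9822; ε/D = 0.000312; Haaland → f = 0.0314; ΔP_B = f(L/D)(ρV²/2) = 950.5 Pa.
ΔP_A/ΔP_B = 1237/950.5 = 1.30.

ΔP_A/ΔP_B ≈ 1.30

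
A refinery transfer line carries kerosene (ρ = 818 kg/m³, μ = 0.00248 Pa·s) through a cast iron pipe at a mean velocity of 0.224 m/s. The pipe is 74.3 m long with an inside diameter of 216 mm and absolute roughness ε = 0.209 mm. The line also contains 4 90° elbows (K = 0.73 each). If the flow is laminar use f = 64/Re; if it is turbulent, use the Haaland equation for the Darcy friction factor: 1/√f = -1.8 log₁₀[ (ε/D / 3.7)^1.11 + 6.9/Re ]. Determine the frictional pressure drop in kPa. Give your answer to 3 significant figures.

Reynolds number Re = ρVD/μ = 818 · 0.224 · 0.216 / 0.00248 = 1.596e+04.
Re > 4000 → turbulent. Relative roughness ε/D = 0.000209/0.216 = 0.000968. Haaland: 1/√f = -1.8 log₁₀[(0.000968/3.7)^1.11 + 6.9/1.596e+04] = -1.8 log₁₀[0.000106 + 0.000432] = 5.885, so f = 0.02888.
Total minor-loss coefficient ΣK = 4·0.73 = 2.92.
ΔP = [f·L/D + ΣK]·(ρV²/2) = [0.02888·74.3/0.216 + 2.92]·(818·0.224²/2) = [9.933 + 2.92]·20.52 = 263.8 Pa.
ΔP = 263.8 Pa = 0.264 kPa.

ΔP ≈ 0.264 kPa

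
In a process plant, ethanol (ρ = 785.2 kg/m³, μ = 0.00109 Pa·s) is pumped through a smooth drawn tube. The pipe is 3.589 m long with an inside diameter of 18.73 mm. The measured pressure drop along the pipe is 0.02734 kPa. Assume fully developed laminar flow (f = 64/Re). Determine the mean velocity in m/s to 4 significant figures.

For laminar flow, f = 64/Re with Re = ρVD/μ, so Darcy-Weisbach reduces to ΔP = 32μLV/D². Solving for V: V = ΔP·D²/(32μL) = 27.34·(0.01873)²/(32·0.00109·3.589) = 0.07662 m/s.
Check: Re = ρVD/μ = 785.2·0.07662·0.01873/0.00109 = 1034 < 2300, so the laminar assumption holds.

V ≈ 0.07662 m/s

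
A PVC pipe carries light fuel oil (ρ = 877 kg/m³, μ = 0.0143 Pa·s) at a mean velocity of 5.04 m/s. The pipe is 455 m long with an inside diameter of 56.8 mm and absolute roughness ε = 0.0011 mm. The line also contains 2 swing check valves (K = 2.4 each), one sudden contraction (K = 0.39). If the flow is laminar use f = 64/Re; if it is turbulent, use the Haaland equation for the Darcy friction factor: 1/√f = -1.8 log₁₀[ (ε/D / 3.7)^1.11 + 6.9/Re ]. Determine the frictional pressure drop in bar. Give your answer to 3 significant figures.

Reynolds number Re = ρVD/μ = 877 · 5.04 · 0.0568 / 0.0143 = 1.756e+04.
Re > 4000 → turbulent. Relative roughness ε/D = 1.1e-06/0.0568 = 1.94e-05. Haaland: 1/√f = -1.8 log₁₀[(1.94e-05/3.7)^1.11 + 6.9/1.756e+04] = -1.8 log₁₀[1.37e-06 + 0.000393] = 6.127, so f = 0.02664.
Total minor-loss coefficient ΣK = 2·2.4 + 1·0.39 = 5.19.
ΔP = [f·L/D + ΣK]·(ρV²/2) = [0.02664·455/0.0568 + 5.19]·(877·5.04²/2) = [213.4 + 5.19]·1.114e+04 = 2.434e+06 Pa.
ΔP = 2.434e+06 Pa = 24.3 bar.

ΔP ≈ 24.3 bar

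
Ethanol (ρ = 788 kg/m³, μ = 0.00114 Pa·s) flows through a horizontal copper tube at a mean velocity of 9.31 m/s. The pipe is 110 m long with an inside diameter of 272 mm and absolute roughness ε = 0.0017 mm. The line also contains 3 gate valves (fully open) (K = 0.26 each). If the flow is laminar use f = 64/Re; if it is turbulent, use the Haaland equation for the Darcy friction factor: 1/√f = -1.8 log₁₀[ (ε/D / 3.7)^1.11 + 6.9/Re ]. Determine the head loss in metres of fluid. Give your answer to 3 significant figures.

h_f ≈ 22.6 m

Reynolds number Re = ρVD/μ = 788 · 9.31 · 0.272 / 0.00114 = 1.75e+06.
Re > 4000 → turbulent. Relative roughness ε/D = 1.7e-06/0.272 = 6.25e-06. Haaland: 1/√f = -1.8 log₁₀[(6.25e-06/3.7)^1.11 + 6.9/1.75e+06] = -1.8 log₁₀[3.91e-07 + 3.94e-06] = 9.654, so f = 0.01073.
Total minor-loss coefficient ΣK = 3·0.26 = 0.78.
ΔP = [f·L/D + ΣK]·(ρV²/2) = [0.01073·110/0.272 + 0.78]·(788·9.31²/2) = [4.339 + 0.78]·3.415e+04 = 1.748e+05 Pa.
Head loss h_f = ΔP/(ρg) = 1.748e+05/(788·9.81) = 22.6 m.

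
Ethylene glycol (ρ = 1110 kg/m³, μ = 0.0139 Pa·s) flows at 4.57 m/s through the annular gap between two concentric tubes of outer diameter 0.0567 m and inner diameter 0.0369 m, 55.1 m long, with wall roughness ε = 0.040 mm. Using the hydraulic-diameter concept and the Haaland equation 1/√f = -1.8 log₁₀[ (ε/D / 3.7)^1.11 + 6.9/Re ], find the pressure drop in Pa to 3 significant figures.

Hydraulic diameter D_h = 4A/P = D_o - D_i = 0.0567 - 0.0369 = 0.0198 m.
Re = ρVD_h/μ = 1110·4.57·0.0198/0.0139 = 7226.
ε/D_h = 4e-05/0.0198 = 0.00202; Haaland gives 1/√f = -1.8 log₁₀[0.000239+0.000955] = 5.261, so f = 0.03612.
ΔP = f(L/D_h)(ρV²/2) = 0.03612·55.1/0.0198·1.159e+04 = 1.165e+06 Pa.

ΔP ≈ 1.17×10^6 Pa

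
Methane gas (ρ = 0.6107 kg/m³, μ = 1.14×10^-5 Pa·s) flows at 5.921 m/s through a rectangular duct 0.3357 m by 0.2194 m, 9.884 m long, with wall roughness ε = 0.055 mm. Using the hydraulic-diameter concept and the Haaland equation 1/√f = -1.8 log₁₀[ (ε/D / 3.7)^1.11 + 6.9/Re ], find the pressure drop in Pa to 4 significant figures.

Hydraulic diameter D_h = 4A/P = 4·(0.3357·0.2194)/(2·(0.3357+0.2194)) = 0.2946/1.11 = 0.2654 m.
Re = ρVD_h/μ = 0.6107·5.921·0.2654/1.14e-05 = 8.417e+04.
ε/D_h = 5.5e-05/0.2654 = 0.000207; Haaland gives 1/√f = -1.8 log₁₀[1.91e-05+8.2e-05] = 7.192, so f = 0.01933.
ΔP = f(L/D_h)(ρV²/2) = 0.01933·9.884/0.2654·10.71 = 7.709 Pa.

ΔP ≈ 7.709 Pa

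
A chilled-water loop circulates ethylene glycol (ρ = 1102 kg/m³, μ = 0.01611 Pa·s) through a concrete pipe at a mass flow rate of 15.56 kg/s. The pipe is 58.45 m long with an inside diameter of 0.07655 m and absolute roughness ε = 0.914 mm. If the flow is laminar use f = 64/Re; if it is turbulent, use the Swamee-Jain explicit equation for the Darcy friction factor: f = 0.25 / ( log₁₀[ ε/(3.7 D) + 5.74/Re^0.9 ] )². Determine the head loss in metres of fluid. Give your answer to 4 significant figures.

h_f ≈ 16.17 m

A = πD²/4 = π(0.07655)²/4 = 0.004602 m²; mean velocity V = ṁ/(ρA) = 15.56/(1102 · 0.004602) = 3.068 m/s.
Reynolds number Re = ρVD/μ = 1102 · 3.068 · 0.07655 / 0.0161 = 1.606e+04.
Re > 4000 → turbulent. Relative roughness ε/D = 0.000914/0.07655 = 0.0119. Swamee-Jain: f = 0.25/(log₁₀[0.0119/3.7 + 5.74/1.606e+04^0.9])² = 0.25/(log₁₀[0.00323 + 0.000941])² = 0.25/(-2.38)² = 0.04413.
Darcy-Weisbach: ΔP = f(L/D)(ρV²/2) = 0.04413·(58.45/0.07655)·(1102·3.068²/2) = 0.04413·763.6·5186 = 1.748e+05 Pa.
Head loss h_f = ΔP/(ρg) = 1.748e+05/(1102·9.81) = 16.17 m.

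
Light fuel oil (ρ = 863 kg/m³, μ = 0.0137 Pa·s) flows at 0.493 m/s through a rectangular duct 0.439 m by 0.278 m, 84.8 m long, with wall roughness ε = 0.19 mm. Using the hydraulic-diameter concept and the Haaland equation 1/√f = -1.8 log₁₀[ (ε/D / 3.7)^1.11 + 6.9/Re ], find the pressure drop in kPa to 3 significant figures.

ΔP ≈ 0.813 kPa

Hydraulic diameter D_h = 4A/P = 4·(0.439·0.278)/(2·(0.439+0.278)) = 0.4882/1.434 = 0.3404 m.
Re = ρVD_h/μ = 863·0.493·0.3404/0.0137 = 1.057e+04.
ε/D_h = 0.00019/0.3404 = 0.000558; Haaland gives 1/√f = -1.8 log₁₀[5.73e-05+0.000653] = 5.668, so f = 0.03113.
ΔP = f(L/D_h)(ρV²/2) = 0.03113·84.8/0.3404·104.9 = 813.3 Pa.
ΔP = 0.813 kPa.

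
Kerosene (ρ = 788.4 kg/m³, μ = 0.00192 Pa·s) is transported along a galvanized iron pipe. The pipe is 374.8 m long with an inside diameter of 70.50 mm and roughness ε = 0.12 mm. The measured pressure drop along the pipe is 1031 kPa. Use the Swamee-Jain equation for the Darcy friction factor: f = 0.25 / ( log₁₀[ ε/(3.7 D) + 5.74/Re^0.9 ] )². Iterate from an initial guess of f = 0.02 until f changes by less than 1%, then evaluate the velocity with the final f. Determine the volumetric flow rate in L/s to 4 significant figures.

Q ≈ 17.63 L/s

Rearranging Darcy-Weisbach: V = √(2·ΔP·D/(f·L·ρ)). With ε/D = 0.00012/0.0705 = 0.0017, iterate starting from f = 0.02:
  f = 0.02 → V = √(2·1.031e+06·0.0705/(0.02·374.8·788.4)) = 4.96 m/s; Re = ρVD/μ = 1.436e+05; f → 0.02399
  f = 0.02399 → V = 4.529 m/s; Re = 1.311e+05; f → 0.02411
Converged (Δf/f < 1%). With the final f = 0.02411: V = √(2·1.031e+06·0.0705/(0.02411·374.8·788.4)) = 4.517 m/s.
Q = V·A = 4.517·(π/4·0.0705²) = 0.01763 m³/s = 17.63 L/s.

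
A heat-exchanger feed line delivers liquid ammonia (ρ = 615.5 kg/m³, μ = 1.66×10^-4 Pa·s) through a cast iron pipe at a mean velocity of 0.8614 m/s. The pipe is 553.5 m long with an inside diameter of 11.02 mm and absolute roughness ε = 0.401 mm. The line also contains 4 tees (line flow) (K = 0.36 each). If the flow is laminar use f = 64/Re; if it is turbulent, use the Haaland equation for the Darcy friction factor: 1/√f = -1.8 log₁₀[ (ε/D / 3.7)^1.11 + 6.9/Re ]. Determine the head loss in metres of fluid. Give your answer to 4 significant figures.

h_f ≈ 119.7 m

Reynolds number Re = ρVD/μ = 615.5 · 0.8614 · 0.01102 / 0.000166 = 3.52e+04.
Re > 4000 → turbulent. Relative roughness ε/D = 0.000401/0.01102 = 0.0364. Haaland: 1/√f = -1.8 log₁₀[(0.0364/3.7)^1.11 + 6.9/3.52e+04] = -1.8 log₁₀[0.00592 + 0.000196] = 3.985, so f = 0.06297.
Total minor-loss coefficient ΣK = 4·0.36 = 1.44.
ΔP = [f·L/D + ΣK]·(ρV²/2) = [0.06297·553.5/0.01102 + 1.44]·(615.5·0.8614²/2) = [3163 + 1.44]·228.4 = 7.226e+05 Pa.
Head loss h_f = ΔP/(ρg) = 7.226e+05/(615.5·9.81) = 119.7 m.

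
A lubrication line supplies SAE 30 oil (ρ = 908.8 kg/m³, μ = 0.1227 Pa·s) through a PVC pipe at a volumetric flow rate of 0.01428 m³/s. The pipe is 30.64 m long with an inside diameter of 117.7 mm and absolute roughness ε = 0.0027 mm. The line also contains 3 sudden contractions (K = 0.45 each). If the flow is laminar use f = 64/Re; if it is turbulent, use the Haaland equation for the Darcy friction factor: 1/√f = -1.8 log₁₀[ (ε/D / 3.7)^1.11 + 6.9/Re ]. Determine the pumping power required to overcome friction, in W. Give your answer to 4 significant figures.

P ≈ 177.8 W

Cross-sectional area A = πD²/4 = π(0.1177)²/4 = 0.01088 m²; mean velocity V = Q/A = 0.01428/0.01088 = 1.312 m/s.
Reynolds number Re = ρVD/μ = 908.8 · 1.312 · 0.1177 / 0.123 = 1144.
Re < 2300 → laminar flow, so f = 64/Re = 64/1144 = 0.05594 (the turbulent correlation is not needed).
Total minor-loss coefficient ΣK = 3·0.45 = 1.35.
ΔP = [f·L/D + ΣK]·(ρV²/2) = [0.05594·30.64/0.1177 + 1.35]·(908.8·1.312²/2) = [14.56 + 1.35]·782.7 = 1.245e+04 Pa.
Pumping power P = QΔP = 0.01428·1.245e+04 = 177.85 W = 177.8 W.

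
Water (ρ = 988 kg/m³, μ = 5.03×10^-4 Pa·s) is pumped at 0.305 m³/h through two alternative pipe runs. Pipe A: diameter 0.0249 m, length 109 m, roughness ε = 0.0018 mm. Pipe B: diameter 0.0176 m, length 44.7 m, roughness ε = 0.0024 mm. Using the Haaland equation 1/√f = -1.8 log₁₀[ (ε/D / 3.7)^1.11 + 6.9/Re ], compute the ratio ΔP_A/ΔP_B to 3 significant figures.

ΔP_A/ΔP_B ≈ 0.472

Pipe A: V = Q/A = 8.472e-05/0.000487 = 0.174 m/s; Re = 8509; ε/D = 7.23e-05; Haaland → f = 0.03237; ΔP_A = f(L/D)(ρV²/2) = 2119 Pa.
Pipe B: V = Q/A = 8.472e-05/0.0002433 = 0.3482 m/s; Re = 1.204e+04; ε/D = 0.000136; Haaland → f = 0.02953; ΔP_B = f(L/D)(ρV²/2) = 4494 Pa.
ΔP_A/ΔP_B = 2119/4494 = 0.472.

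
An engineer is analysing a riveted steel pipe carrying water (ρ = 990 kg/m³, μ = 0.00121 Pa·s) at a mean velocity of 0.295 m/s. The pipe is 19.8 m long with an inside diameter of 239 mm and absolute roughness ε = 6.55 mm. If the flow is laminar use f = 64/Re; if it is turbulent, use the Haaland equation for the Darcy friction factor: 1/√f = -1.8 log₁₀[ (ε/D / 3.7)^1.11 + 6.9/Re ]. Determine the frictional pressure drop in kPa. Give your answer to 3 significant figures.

ΔP ≈ 0.199 kPa

Reynolds number Re = ρVD/μ = 990 · 0.295 · 0.239 / 0.00121 = 5.769e+04.
Re > 4000 → turbulent. Relative roughness ε/D = 0.00655/0.239 = 0.0274. Haaland: 1/√f = -1.8 log₁₀[(0.0274/3.7)^1.11 + 6.9/5.769e+04] = -1.8 log₁₀[0.00432 + 0.00012] = 4.235, so f = 0.05575.
Darcy-Weisbach: ΔP = f(L/D)(ρV²/2) = 0.05575·(19.8/0.239)·(990·0.295²/2) = 0.05575·82.85·43.08 = 199 Pa.
ΔP = 199 Pa = 0.199 kPa.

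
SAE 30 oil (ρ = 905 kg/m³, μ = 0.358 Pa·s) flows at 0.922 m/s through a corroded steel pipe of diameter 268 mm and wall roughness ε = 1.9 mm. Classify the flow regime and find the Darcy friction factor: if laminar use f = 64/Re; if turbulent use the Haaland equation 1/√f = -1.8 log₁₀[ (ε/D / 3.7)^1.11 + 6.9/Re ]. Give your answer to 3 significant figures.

f ≈ 0.102

Re = ρVD/μ = 905·0.922·0.268/0.358 = 624.6.
Re < 2300 → laminar, so f = 64/Re = 0.1025 (roughness is irrelevant in laminar flow).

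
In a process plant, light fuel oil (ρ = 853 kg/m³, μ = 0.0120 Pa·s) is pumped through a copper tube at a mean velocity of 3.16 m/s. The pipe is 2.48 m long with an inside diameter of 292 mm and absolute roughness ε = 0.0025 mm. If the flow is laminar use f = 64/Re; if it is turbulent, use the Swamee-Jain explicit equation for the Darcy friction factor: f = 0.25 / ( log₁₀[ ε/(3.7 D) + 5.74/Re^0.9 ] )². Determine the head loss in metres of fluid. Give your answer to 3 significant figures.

Reynolds number Re = ρVD/μ = 853 · 3.16 · 0.292 / 0.012 = 6.559e+04.
Re > 4000 → turbulent. Relative roughness ε/D = 2.5e-06/0.292 = 8.56e-06. Swamee-Jain: f = 0.25/(log₁₀[8.56e-06/3.7 + 5.74/6.559e+04^0.9])² = 0.25/(log₁₀[2.31e-06 + 0.000265])² = 0.25/(-3.572)² = 0.01959.
Darcy-Weisbach: ΔP = f(L/D)(ρV²/2) = 0.01959·(2.48/0.292)·(853·3.16²/2) = 0.01959·8.493·4259 = 708.5 Pa.
Head loss h_f = ΔP/(ρg) = 708.5/(853·9.81) = 0.0847 m.

h_f ≈ 0.0847 m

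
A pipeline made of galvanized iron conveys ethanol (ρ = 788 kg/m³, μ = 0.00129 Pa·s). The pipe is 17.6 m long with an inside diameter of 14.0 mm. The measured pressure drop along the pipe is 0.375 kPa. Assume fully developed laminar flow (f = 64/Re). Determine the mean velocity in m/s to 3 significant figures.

For laminar flow, f = 64/Re with Re = ρVD/μ, so Darcy-Weisbach reduces to ΔP = 32μLV/D². Solving for V: V = ΔP·D²/(32μL) = 375·(0.014)²/(32·0.00129·17.6) = 0.1012 m/s.
Check: Re = ρVD/μ = 788·0.1012·0.014/0.00129 = 865.2 < 2300, so the laminar assumption holds.

V ≈ 0.101 m/s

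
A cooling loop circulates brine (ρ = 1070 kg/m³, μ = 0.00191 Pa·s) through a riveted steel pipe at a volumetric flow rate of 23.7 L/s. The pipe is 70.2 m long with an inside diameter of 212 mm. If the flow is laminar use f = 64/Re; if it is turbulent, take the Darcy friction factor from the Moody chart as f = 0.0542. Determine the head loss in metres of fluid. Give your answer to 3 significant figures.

h_f ≈ 0.412 m

Q = 23.7 L/s = 23.7/1000 = 0.0237 m³/s.
Cross-sectional area A = πD²/4 = π(0.212)²/4 = 0.0353 m²; mean velocity V = Q/A = 0.0237/0.0353 = 0.6714 m/s.
Reynolds number Re = ρVD/μ = 1070 · 0.6714 · 0.212 / 0.00191 = 7.974e+04.
Re > 4000 → turbulent; use the Moody-chart value f = 0.0542.
Darcy-Weisbach: ΔP = f(L/D)(ρV²/2) = 0.0542·(70.2/0.212)·(1070·0.6714²/2) = 0.0542·331.1·241.2 = 4328 Pa.
Head loss h_f = ΔP/(ρg) = 4328/(1070·9.81) = 0.412 m.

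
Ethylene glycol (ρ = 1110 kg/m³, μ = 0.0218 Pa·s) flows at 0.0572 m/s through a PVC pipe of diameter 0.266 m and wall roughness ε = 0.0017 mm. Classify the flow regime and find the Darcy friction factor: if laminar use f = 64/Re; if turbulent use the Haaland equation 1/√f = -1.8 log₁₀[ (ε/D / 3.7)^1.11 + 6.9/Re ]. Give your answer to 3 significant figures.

Re = ρVD/μ = 1110·0.0572·0.266/0.0218 = 774.7.
Re < 2300 → laminar, so f = 64/Re = 0.08261 (roughness is irrelevant in laminar flow).

f ≈ 0.0826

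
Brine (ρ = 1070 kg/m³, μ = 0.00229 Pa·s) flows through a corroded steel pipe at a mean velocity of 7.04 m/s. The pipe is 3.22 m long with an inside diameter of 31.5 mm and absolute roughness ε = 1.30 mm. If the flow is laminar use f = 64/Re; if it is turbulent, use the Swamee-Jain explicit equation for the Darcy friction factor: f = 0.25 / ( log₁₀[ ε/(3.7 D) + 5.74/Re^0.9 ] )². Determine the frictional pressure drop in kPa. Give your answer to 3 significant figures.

ΔP ≈ 179 kPa

Reynolds number Re = ρVD/μ = 1070 · 7.04 · 0.0315 / 0.00229 = 1.036e+05.
Re > 4000 → turbulent. Relative roughness ε/D = 0.0013/0.0315 = 0.0413. Swamee-Jain: f = 0.25/(log₁₀[0.0413/3.7 + 5.74/1.036e+05^0.9])² = 0.25/(log₁₀[0.0112 + 0.000176])² = 0.25/(-1.946)² = 0.06603.
Darcy-Weisbach: ΔP = f(L/D)(ρV²/2) = 0.06603·(3.22/0.0315)·(1070·7.04²/2) = 0.06603·102.2·2.652e+04 = 1.79e+05 Pa.
ΔP = 1.79e+05 Pa = 179 kPa.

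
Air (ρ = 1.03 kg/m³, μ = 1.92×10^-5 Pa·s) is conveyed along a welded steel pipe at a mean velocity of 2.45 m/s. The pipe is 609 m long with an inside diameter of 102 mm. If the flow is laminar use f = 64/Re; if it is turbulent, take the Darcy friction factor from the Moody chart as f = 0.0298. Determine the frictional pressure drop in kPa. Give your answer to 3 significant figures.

ΔP ≈ 0.550 kPa

Reynolds number Re = ρVD/μ = 1.03 · 2.45 · 0.102 / 1.92e-05 = 1.341e+04.
Re > 4000 → turbulent; use the Moody-chart value f = 0.0298.
Darcy-Weisbach: ΔP = f(L/D)(ρV²/2) = 0.0298·(609/0.102)·(1.03·2.45²/2) = 0.0298·5971·3.091 = 550 Pa.
ΔP = 550 Pa = 0.550 kPa.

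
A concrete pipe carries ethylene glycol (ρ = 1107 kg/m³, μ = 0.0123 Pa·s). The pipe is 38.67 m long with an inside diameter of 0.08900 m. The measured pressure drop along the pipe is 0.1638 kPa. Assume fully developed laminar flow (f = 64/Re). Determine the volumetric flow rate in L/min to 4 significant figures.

For laminar flow, f = 64/Re with Re = ρVD/μ, so Darcy-Weisbach reduces to ΔP = 32μLV/D². Solving for V: V = ΔP·D²/(32μL) = 163.8·(0.089)²/(32·0.0123·38.67) = 0.08524 m/s.
Check: Re = ρVD/μ = 1107·0.08524·0.089/0.0123 = 682.8 < 2300, so the laminar assumption holds.
Q = V·A = 0.08524·(π/4·0.089²) = 0.0005303 m³/s = 31.82 L/min.

Q ≈ 31.82 L/min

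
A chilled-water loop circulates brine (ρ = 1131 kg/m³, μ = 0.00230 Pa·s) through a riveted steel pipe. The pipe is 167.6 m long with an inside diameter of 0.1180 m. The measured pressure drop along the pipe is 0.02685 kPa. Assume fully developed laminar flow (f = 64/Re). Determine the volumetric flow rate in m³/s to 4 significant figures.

For laminar flow, f = 64/Re with Re = ρVD/μ, so Darcy-Weisbach reduces to ΔP = 32μLV/D². Solving for V: V = ΔP·D²/(32μL) = 26.85·(0.118)²/(32·0.0023·167.6) = 0.03031 m/s.
Check: Re = ρVD/μ = 1131·0.03031·0.118/0.0023 = 1759 < 2300, so the laminar assumption holds.
Q = V·A = 0.03031·(π/4·0.118²) = 0.0003314 m³/s = 3.314×10^-4 m³/s.

Q ≈ 3.314×10^-4 m³/s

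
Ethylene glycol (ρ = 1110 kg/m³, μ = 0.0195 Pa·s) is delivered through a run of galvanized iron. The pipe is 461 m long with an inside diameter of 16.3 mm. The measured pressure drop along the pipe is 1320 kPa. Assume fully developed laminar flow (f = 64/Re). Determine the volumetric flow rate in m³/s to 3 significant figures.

For laminar flow, f = 64/Re with Re = ρVD/μ, so Darcy-Weisbach reduces to ΔP = 32μLV/D². Solving for V: V = ΔP·D²/(32μL) = 1.32e+06·(0.0163)²/(32·0.0195·461) = 1.219 m/s.
Check: Re = ρVD/μ = 1110·1.219·0.0163/0.0195 = 1131 < 2300, so the laminar assumption holds.
Q = V·A = 1.219·(π/4·0.0163²) = 0.0002544 m³/s = 2.54×10^-4 m³/s.

Q ≈ 2.54×10^-4 m³/s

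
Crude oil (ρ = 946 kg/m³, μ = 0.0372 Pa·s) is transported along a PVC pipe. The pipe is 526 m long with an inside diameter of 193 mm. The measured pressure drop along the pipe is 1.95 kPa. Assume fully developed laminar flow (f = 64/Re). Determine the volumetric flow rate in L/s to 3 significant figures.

For laminar flow, f = 64/Re with Re = ρVD/μ, so Darcy-Weisbach reduces to ΔP = 32μLV/D². Solving for V: V = ΔP·D²/(32μL) = 1950·(0.193)²/(32·0.0372·526) = 0.116 m/s.
Check: Re = ρVD/μ = 946·0.116·0.193/0.0372 = 569.3 < 2300, so the laminar assumption holds.
Q = V·A = 0.116·(π/4·0.193²) = 0.003394 m³/s = 3.39 L/s.

Q ≈ 3.39 L/s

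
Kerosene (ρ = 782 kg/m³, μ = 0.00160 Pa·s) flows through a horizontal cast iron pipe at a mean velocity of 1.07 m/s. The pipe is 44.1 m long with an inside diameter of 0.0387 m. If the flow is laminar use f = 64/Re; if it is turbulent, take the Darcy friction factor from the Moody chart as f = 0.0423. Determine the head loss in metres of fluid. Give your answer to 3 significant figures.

h_f ≈ 2.81 m

Reynolds number Re = ρVD/μ = 782 · 1.07 · 0.0387 / 0.0016 = 2.024e+04.
Re > 4000 → turbulent; use the Moody-chart value f = 0.0423.
Darcy-Weisbach: ΔP = f(L/D)(ρV²/2) = 0.0423·(44.1/0.0387)·(782·1.07²/2) = 0.0423·1140·447.7 = 2.158e+04 Pa.
Head loss h_f = ΔP/(ρg) = 2.158e+04/(782·9.81) = 2.81 m.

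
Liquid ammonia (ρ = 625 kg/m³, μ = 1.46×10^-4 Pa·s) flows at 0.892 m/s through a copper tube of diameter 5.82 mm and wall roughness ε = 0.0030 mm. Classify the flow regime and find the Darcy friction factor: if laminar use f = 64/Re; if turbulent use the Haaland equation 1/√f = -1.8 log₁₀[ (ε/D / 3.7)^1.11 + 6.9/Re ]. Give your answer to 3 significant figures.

f ≈ 0.0261

Re = ρVD/μ = 625·0.892·0.00582/0.000146 = 2.222e+04.
Re > 4000 → turbulent. ε/D = 3e-06/0.00582 = 0.000515; Haaland: 1/√f = -1.8 log₁₀[5.25e-05 + 0.00031] = 6.192, so f = 0.02608.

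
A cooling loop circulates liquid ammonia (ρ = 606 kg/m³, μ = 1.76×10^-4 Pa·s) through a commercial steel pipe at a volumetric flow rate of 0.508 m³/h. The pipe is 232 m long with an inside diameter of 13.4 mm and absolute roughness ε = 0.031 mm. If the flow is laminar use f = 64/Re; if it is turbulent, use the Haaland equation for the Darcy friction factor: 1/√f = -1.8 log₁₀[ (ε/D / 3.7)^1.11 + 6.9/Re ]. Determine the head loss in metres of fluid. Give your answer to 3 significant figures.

h_f ≈ 24.0 m

Q = 0.508 m³/h = 0.508/3600 = 0.0001411 m³/s.
Cross-sectional area A = πD²/4 = π(0.0134)²/4 = 0.000141 m²; mean velocity V = Q/A = 0.0001411/0.000141 = 1.001 m/s.
Reynolds number Re = ρVD/μ = 606 · 1.001 · 0.0134 / 0.000176 = 4.617e+04.
Re > 4000 → turbulent. Relative roughness ε/D = 3.1e-05/0.0134 = 0.00231. Haaland: 1/√f = -1.8 log₁₀[(0.00231/3.7)^1.11 + 6.9/4.617e+04] = -1.8 log₁₀[0.000278 + 0.000149] = 6.065, so f = 0.02719.
Darcy-Weisbach: ΔP = f(L/D)(ρV²/2) = 0.02719·(232/0.0134)·(606·1.001²/2) = 0.02719·1.731e+04·303.4 = 1.428e+05 Pa.
Head loss h_f = ΔP/(ρg) = 1.428e+05/(606·9.81) = 24.0 m.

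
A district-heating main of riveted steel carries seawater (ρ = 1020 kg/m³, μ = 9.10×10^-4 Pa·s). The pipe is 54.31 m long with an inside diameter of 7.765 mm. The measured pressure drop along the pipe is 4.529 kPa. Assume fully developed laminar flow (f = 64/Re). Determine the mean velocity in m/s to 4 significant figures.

For laminar flow, f = 64/Re with Re = ρVD/μ, so Darcy-Weisbach reduces to ΔP = 32μLV/D². Solving for V: V = ΔP·D²/(32μL) = 4529·(0.007765)²/(32·0.00091·54.31) = 0.1727 m/s.
Check: Re = ρVD/μ = 1020·0.1727·0.007765/0.00091 = 1503 < 2300, so the laminar assumption holds.

V ≈ 0.1727 m/s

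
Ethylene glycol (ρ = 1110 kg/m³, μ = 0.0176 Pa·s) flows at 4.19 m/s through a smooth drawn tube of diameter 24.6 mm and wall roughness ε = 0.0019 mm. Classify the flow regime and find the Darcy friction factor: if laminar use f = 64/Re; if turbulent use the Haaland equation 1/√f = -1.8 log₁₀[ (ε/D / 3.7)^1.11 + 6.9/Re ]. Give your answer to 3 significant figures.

f ≈ 0.0350

Re = ρVD/μ = 1110·4.19·0.0246/0.0176 = 6501.
Re > 4000 → turbulent. ε/D = 1.9e-06/0.0246 = 7.72e-05; Haaland: 1/√f = -1.8 log₁₀[6.38e-06 + 0.00106] = 5.349, so f = 0.03495.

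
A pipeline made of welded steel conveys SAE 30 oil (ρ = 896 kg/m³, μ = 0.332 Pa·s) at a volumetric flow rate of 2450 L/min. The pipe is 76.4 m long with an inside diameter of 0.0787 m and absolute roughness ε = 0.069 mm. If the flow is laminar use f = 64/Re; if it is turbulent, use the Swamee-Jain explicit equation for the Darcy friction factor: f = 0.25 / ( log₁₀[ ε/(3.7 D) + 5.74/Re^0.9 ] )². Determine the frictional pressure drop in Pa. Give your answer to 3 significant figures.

Q = 2450 L/min = 2450/60000 = 0.04083 m³/s.
Cross-sectional area A = πD²/4 = π(0.0787)²/4 = 0.004865 m²; mean velocity V = Q/A = 0.04083/0.004865 = 8.394 m/s.
Reynolds number Re = ρVD/μ = 896 · 8.394 · 0.0787 / 0.332 = 1783.
Re < 2300 → laminar flow, so f = 64/Re = 64/1783 = 0.0359 (the turbulent correlation is not needed).
Darcy-Weisbach: ΔP = f(L/D)(ρV²/2) = 0.0359·(76.4/0.0787)·(896·8.394²/2) = 0.0359·970.8·3.157e+04 = 1.1e+06 Pa.

ΔP ≈ 1.10×10^6 Pa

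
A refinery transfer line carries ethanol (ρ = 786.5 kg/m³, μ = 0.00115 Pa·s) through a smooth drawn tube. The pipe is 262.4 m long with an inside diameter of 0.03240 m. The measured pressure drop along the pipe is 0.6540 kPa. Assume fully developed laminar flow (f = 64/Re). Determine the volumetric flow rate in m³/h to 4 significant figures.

For laminar flow, f = 64/Re with Re = ρVD/μ, so Darcy-Weisbach reduces to ΔP = 32μLV/D². Solving for V: V = ΔP·D²/(32μL) = 654·(0.0324)²/(32·0.00115·262.4) = 0.0711 m/s.
Check: Re = ρVD/μ = 786.5·0.0711·0.0324/0.00115 = 1575 < 2300, so the laminar assumption holds.
Q = V·A = 0.0711·(π/4·0.0324²) = 5.862e-05 m³/s = 0.2110 m³/h.

Q ≈ 0.2110 m³/h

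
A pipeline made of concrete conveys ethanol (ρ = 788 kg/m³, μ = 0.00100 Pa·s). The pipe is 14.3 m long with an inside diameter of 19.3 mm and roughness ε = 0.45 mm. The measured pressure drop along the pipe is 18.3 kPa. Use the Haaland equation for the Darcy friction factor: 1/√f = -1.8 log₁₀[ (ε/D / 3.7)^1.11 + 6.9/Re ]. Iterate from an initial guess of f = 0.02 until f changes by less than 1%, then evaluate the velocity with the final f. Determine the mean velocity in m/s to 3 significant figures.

V ≈ 1.08 m/s

Rearranging Darcy-Weisbach: V = √(2·ΔP·D/(f·L·ρ)). With ε/D = 0.00045/0.0193 = 0.0233, iterate starting from f = 0.02:
  f = 0.02 → V = √(2·1.83e+04·0.0193/(0.02·14.3·788)) = 1.77 m/s; Re = ρVD/μ = 2.693e+04; f → 0.05302
  f = 0.05302 → V = 1.087 m/s; Re = 1.654e+04; f → 0.0538
  f = 0.0538 → V = 1.079 m/s; Re = 1.642e+04; f → 0.05382
Converged (Δf/f < 1%). With the final f = 0.05382: V = √(2·1.83e+04·0.0193/(0.05382·14.3·788)) = 1.079 m/s.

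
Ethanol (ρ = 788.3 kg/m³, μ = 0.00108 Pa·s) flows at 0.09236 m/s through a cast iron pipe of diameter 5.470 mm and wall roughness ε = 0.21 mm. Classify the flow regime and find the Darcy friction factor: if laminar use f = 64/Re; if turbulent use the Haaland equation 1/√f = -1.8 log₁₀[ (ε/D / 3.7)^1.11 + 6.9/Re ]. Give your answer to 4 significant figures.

Re = ρVD/μ = 788.3·0.09236·0.00547/0.00108 = 368.8.
Re < 2300 → laminar, so f = 64/Re = 0.1736 (roughness is irrelevant in laminar flow).

f ≈ 0.1736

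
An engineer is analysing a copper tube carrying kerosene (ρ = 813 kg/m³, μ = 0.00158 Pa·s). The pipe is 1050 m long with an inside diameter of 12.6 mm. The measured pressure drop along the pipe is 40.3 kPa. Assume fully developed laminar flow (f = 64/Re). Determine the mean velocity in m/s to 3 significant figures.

For laminar flow, f = 64/Re with Re = ρVD/μ, so Darcy-Weisbach reduces to ΔP = 32μLV/D². Solving for V: V = ΔP·D²/(32μL) = 4.03e+04·(0.0126)²/(32·0.00158·1050) = 0.1205 m/s.
Check: Re = ρVD/μ = 813·0.1205·0.0126/0.00158 = 781.4 < 2300, so the laminar assumption holds.

V ≈ 0.121 m/s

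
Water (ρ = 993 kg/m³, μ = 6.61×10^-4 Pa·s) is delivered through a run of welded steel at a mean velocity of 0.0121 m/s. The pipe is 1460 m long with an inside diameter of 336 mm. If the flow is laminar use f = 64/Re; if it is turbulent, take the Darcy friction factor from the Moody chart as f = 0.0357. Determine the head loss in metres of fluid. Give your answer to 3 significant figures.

Reynolds number Re = ρVD/μ = 993 · 0.0121 · 0.336 / 0.000661 = 6108.
Re > 4000 → turbulent; use the Moody-chart value f = 0.0357.
Darcy-Weisbach: ΔP = f(L/D)(ρV²/2) = 0.0357·(1460/0.336)·(993·0.0121²/2) = 0.0357·4345·0.07269 = 11.28 Pa.
Head loss h_f = ΔP/(ρg) = 11.28/(993·9.81) = 0.00116 m.

h_f ≈ 0.00116 m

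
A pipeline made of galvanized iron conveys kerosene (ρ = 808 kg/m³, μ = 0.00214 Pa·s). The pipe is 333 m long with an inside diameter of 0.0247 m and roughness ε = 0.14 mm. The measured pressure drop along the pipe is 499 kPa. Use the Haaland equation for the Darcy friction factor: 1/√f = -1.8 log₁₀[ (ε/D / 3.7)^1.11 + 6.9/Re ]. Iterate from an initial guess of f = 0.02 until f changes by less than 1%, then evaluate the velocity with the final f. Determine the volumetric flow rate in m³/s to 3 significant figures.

Q ≈ 7.61×10^-4 m³/s

Rearranging Darcy-Weisbach: V = √(2·ΔP·D/(f·L·ρ)). With ε/D = 0.00014/0.0247 = 0.00567, iterate starting from f = 0.02:
  f = 0.02 → V = √(2·4.99e+05·0.0247/(0.02·333·808)) = 2.14 m/s; Re = ρVD/μ = 1.996e+04; f → 0.03523
  f = 0.03523 → V = 1.613 m/s; Re = 1.504e+04; f → 0.03627
  f = 0.03627 → V = 1.589 m/s; Re = 1.482e+04; f → 0.03632
Converged (Δf/f < 1%). With the final f = 0.03632: V = √(2·4.99e+05·0.0247/(0.03632·333·808)) = 1.588 m/s.
Q = V·A = 1.588·(π/4·0.0247²) = 0.000761 m³/s = 7.61×10^-4 m³/s.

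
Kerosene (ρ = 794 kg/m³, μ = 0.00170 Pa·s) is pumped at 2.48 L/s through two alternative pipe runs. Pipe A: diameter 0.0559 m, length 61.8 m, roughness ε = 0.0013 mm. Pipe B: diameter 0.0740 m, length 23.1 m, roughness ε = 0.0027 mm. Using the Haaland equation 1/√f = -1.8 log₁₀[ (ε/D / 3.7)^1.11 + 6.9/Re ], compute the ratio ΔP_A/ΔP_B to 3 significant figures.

ΔP_A/ΔP_B ≈ 10.1

Pipe A: V = Q/A = 0.00248/0.002454 = 1.011 m/s; Re = 2.638e+04; ε/D = 2.33e-05; Haaland → f = 0.02409; ΔP_A = f(L/D)(ρV²/2) = 1.079e+04 Pa.
Pipe B: V = Q/A = 0.00248/0.004301 = 0.5766 m/s; Re = 1.993e+04; ε/D = 3.65e-05; Haaland → f = 0.02582; ΔP_B = f(L/D)(ρV²/2) = 1064 Pa.
ΔP_A/ΔP_B = 1.079e+04/1064 = 10.1.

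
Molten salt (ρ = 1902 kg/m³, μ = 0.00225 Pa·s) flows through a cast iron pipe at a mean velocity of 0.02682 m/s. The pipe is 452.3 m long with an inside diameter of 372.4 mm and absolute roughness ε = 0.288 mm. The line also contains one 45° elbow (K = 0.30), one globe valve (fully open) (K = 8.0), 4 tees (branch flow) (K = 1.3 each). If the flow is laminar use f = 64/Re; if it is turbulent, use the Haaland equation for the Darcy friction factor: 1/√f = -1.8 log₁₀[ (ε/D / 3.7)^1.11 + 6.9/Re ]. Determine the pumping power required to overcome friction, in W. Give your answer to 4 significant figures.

Reynolds number Re = ρVD/μ = 1902 · 0.02682 · 0.3724 / 0.00225 = 8443.
Re > 4000 → turbulent. Relative roughness ε/D = 0.000288/0.3724 = 0.000773. Haaland: 1/√f = -1.8 log₁₀[(0.000773/3.7)^1.11 + 6.9/8443] = -1.8 log₁₀[8.23e-05 + 0.000817] = 5.483, so f = 0.03327.
Total minor-loss coefficient ΣK = 1·0.3 + 1·8 + 4·1.3 = 13.5.
ΔP = [f·L/D + ΣK]·(ρV²/2) = [0.03327·452.3/0.3724 + 13.5]·(1902·0.02682²/2) = [40.4 + 13.5]·0.6841 = 36.87 Pa.
Q = V·A = 0.02682·0.1089 = 0.002921 m³/s.
Pumping power P = QΔP = 0.002921·36.87 = 0.10772 W = 0.1077 W.

P ≈ 0.1077 W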